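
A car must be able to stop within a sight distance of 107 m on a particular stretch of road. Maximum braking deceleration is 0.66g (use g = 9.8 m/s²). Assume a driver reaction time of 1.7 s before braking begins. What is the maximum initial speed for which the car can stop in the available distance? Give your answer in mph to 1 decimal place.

a = 0.66 × 9.8 = 6.468 m/s².
Stopping distance: v·t_r + v²/(2a) = 107 with t_r = 1.7 s and a = 6.468 m/s².
So v² + 21.991 v − 1384.15 = 0.
Positive root: v = −a·t_r + √((a·t_r)² + 2a·d) = −10.996 + √(120.912 + 1384.15) = 27.7991 m/s.
27.7991 m/s ÷ 0.44704 = 62.185 mph.

Maximum speed ≈ 62.2 mph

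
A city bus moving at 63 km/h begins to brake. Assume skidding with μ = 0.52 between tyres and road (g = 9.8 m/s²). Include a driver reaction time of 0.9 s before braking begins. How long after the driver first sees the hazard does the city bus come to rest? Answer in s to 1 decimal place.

Total time ≈ 4.3 s

63 km/h ÷ 3.6 = 17.5000 m/s.
a = μg = 0.52 × 9.8 = 5.096 m/s².
Braking time = v/a = 17.5000 / 5.096 = 3.434 s.
Total = 0.9 + 3.434 = 4.334 s.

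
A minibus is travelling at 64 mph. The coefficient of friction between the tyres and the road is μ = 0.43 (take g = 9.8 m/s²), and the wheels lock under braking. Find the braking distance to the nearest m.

Braking distance ≈ 97 m

64 mph × 0.44704 = 28.6106 m/s.
a = μg = 0.43 × 9.8 = 4.214 m/s².
Braking distance = v²/(2a) = 28.6106² / (2 × 4.214) = 818.566 / 8.428 = 97.125 m.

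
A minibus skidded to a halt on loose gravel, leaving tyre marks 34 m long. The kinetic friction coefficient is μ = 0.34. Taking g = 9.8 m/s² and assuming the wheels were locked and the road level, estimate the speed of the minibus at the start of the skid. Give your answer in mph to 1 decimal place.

Initial speed ≈ 33.7 mph

Deceleration a = μg = 0.34 × 9.8 = 3.332 m/s².
v = √(2a·d) = √(2 × 3.332 × 34) = √226.576 = 15.0524 m/s.
= 15.0524 ÷ 0.44704 = 33.671 mph.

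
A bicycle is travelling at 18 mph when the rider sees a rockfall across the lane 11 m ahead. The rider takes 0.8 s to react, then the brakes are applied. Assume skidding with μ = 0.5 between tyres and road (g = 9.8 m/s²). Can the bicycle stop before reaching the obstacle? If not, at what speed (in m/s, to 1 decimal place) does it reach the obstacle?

18 mph × 0.44704 = 8.0467 m/s.
a = μg = 0.5 × 9.8 = 4.900 m/s².
Reaction distance = 8.0467 × 0.8 = 6.437 m.
Braking distance needed to stop: v²/(2a) = 64.749 / 9.800 = 6.607 m, so total needed = 6.437 + 6.607 = 13.044 m > 11 m — it cannot stop.
Distance remaining when braking begins: 11 − 6.437 = 4.563 m.
v² = v₀² − 2a·d = 64.749 − 2 × 4.900 × 4.563 = 20.032 m²/s².
v = √20.032 = 4.476 m/s.

No — it strikes the obstacle at 4.5 m/s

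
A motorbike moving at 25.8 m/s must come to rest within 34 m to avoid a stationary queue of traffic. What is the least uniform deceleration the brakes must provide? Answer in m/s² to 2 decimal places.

v² = 2a·d ⇒ a = v²/(2d) = 25.8000² / (2 × 34.000) = 665.640 / 68.000 = 9.7888 m/s².

Required deceleration ≈ 9.79 m/s²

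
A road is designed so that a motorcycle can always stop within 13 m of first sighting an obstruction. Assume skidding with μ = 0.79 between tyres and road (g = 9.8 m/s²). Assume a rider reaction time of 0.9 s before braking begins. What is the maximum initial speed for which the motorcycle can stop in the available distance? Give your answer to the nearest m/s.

a = μg = 0.79 × 9.8 = 7.742 m/s².
Stopping distance: v·t_r + v²/(2a) = 13 with t_r = 0.9 s and a = 7.742 m/s².
So v² + 13.936 v − 201.29 = 0.
Positive root: v = −a·t_r + √((a·t_r)² + 2a·d) = −6.968 + √(48.553 + 201.29) = 8.8384 m/s.

Maximum speed ≈ 9 m/s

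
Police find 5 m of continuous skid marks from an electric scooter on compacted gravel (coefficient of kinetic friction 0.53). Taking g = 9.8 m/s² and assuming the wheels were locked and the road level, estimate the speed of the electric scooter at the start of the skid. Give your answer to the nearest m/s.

Deceleration a = μg = 0.53 × 9.8 = 5.194 m/s².
v = √(2a·d) = √(2 × 5.194 × 5) = √51.940 = 7.2069 m/s.

Initial speed ≈ 7 m/s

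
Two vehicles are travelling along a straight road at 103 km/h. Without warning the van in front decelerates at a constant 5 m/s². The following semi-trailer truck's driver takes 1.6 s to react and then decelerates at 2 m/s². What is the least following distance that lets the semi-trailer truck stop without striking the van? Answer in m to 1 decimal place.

Minimum gap ≈ 168.6 m

103 km/h ÷ 3.6 = 28.6111 m/s.
Leader travels v²/(2a_L) = 818.595 / 10.000 = 81.859 m before stopping.
Follower covers v·t_r = 28.6111 × 1.6 = 45.778 m while reacting, then v²/(2a_F) = 818.595 / 4.000 = 204.649 m while braking, for a total of 45.778 + 204.649 = 250.427 m.
Since a_F ≤ a_L and the follower starts braking later, the follower is never slower than the leader, so the closest approach is when both have stopped.
Minimum gap = 250.427 − 81.859 = 168.568 m.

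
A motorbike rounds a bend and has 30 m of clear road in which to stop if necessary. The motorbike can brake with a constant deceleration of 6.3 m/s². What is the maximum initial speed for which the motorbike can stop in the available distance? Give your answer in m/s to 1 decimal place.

Maximum speed ≈ 19.4 m/s

v²/(2a) = d ⇒ v = √(2 × 6.300 × 30) = √378.00 = 19.4422 m/s.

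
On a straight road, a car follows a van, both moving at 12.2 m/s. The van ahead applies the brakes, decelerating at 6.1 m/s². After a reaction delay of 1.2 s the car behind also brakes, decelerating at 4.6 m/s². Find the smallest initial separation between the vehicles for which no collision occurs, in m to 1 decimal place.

Leader travels v²/(2a_L) = 148.840 / 12.200 = 12.200 m before stopping.
Follower covers v·t_r = 12.2000 × 1.2 = 14.640 m while reacting, then v²/(2a_F) = 148.840 / 9.200 = 16.178 m while braking, for a total of 14.640 + 16.178 = 30.818 m.
Since a_F ≤ a_L and the follower starts braking later, the follower is never slower than the leader, so the closest approach is when both have stopped.
Minimum gap = 30.818 − 12.200 = 18.618 m.

Minimum gap ≈ 18.6 m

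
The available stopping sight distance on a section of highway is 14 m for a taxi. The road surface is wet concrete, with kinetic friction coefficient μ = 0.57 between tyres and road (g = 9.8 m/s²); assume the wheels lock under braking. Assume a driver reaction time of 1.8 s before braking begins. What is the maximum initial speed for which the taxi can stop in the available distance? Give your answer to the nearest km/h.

Maximum speed ≈ 22 km/h

a = μg = 0.57 × 9.8 = 5.586 m/s².
Stopping distance: v·t_r + v²/(2a) = 14 with t_r = 1.8 s and a = 5.586 m/s².
So v² + 20.110 v − 156.41 = 0.
Positive root: v = −a·t_r + √((a·t_r)² + 2a·d) = −10.055 + √(101.103 + 156.41) = 5.9922 m/s.
5.9922 m/s × 3.6 = 21.572 km/h.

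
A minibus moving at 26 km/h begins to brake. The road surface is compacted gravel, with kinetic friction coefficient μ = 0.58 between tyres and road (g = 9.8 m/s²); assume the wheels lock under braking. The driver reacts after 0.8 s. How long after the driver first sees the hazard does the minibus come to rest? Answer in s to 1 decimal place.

Total time ≈ 2.1 s

26 km/h ÷ 3.6 = 7.2222 m/s.
a = μg = 0.58 × 9.8 = 5.684 m/s².
Braking time = v/a = 7.2222 / 5.684 = 1.271 s.
Total = 0.8 + 1.271 = 2.071 s.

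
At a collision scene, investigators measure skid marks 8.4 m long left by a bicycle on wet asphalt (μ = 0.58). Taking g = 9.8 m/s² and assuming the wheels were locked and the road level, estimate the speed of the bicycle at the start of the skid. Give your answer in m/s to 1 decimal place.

Initial speed ≈ 9.8 m/s

Deceleration a = μg = 0.58 × 9.8 = 5.684 m/s².
v = √(2a·d) = √(2 × 5.684 × 8.4) = √95.491 = 9.7719 m/s.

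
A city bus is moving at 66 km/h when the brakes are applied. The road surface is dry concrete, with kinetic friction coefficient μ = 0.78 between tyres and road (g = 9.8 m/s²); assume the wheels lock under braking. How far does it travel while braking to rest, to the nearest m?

Braking distance ≈ 22 m

66 km/h ÷ 3.6 = 18.3333 m/s.
a = μg = 0.78 × 9.8 = 7.644 m/s².
Braking distance = v²/(2a) = 18.3333² / (2 × 7.644) = 336.110 / 15.288 = 21.985 m.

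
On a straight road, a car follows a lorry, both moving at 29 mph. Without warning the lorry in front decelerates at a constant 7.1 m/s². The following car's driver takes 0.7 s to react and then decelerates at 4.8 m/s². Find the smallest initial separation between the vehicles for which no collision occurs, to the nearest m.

29 mph × 0.44704 = 12.9642 m/s.
Leader travels v²/(2a_L) = 168.070 / 14.200 = 11.836 m before stopping.
Follower covers v·t_r = 12.9642 × 0.7 = 9.075 m while reacting, then v²/(2a_F) = 168.070 / 9.600 = 17.507 m while braking, for a total of 9.075 + 17.507 = 26.582 m.
Since a_F ≤ a_L and the follower starts braking later, the follower is never slower than the leader, so the closest approach is when both have stopped.
Minimum gap = 26.582 − 11.836 = 14.746 m.

Minimum gap ≈ 15 m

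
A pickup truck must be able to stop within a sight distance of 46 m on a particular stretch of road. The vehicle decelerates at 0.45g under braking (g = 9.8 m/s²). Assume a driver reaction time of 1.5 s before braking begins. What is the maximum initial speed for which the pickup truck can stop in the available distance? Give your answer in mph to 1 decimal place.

a = 0.45 × 9.8 = 4.410 m/s².
Stopping distance: v·t_r + v²/(2a) = 46 with t_r = 1.5 s and a = 4.410 m/s².
So v² + 13.230 v − 405.72 = 0.
Positive root: v = −a·t_r + √((a·t_r)² + 2a·d) = −6.615 + √(43.758 + 405.72) = 14.5859 m/s.
14.5859 m/s ÷ 0.44704 = 32.628 mph.

Maximum speed ≈ 32.6 mph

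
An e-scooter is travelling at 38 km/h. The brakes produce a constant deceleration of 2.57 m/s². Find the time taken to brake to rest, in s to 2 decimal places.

38 km/h ÷ 3.6 = 10.5556 m/s.
Braking time = v/a = 10.5556 / 2.570 = 4.107 s.

Braking time ≈ 4.11 s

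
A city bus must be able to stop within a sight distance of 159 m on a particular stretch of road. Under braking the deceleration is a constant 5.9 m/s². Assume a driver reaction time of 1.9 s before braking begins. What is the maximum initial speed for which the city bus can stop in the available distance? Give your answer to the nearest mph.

Stopping distance: v·t_r + v²/(2a) = 159 with t_r = 1.9 s and a = 5.900 m/s².
So v² + 22.420 v − 1876.20 = 0.
Positive root: v = −a·t_r + √((a·t_r)² + 2a·d) = −11.210 + √(125.664 + 1876.20) = 33.5322 m/s.
33.5322 m/s ÷ 0.44704 = 75.009 mph.

Maximum speed ≈ 75 mph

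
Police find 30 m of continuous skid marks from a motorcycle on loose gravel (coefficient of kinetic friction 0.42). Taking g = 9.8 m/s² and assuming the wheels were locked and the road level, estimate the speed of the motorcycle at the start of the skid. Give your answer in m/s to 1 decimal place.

Initial speed ≈ 15.7 m/s

Deceleration a = μg = 0.42 × 9.8 = 4.116 m/s².
v = √(2a·d) = √(2 × 4.116 × 30) = √246.960 = 15.7150 m/s.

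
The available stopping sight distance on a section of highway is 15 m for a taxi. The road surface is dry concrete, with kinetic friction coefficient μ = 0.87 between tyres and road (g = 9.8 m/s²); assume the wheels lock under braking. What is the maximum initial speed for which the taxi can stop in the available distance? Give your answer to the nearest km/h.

a = μg = 0.87 × 9.8 = 8.526 m/s².
v²/(2a) = d ⇒ v = √(2 × 8.526 × 15) = √255.78 = 15.9931 m/s.
15.9931 m/s × 3.6 = 57.575 km/h.

Maximum speed ≈ 58 km/h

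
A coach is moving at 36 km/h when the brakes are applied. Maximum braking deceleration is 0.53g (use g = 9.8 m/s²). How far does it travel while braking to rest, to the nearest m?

Braking distance ≈ 10 m

36 km/h ÷ 3.6 = 10.0000 m/s.
a = 0.53 × 9.8 = 5.194 m/s².
Braking distance = v²/(2a) = 10.0000² / (2 × 5.194) = 100.000 / 10.388 = 9.626 m.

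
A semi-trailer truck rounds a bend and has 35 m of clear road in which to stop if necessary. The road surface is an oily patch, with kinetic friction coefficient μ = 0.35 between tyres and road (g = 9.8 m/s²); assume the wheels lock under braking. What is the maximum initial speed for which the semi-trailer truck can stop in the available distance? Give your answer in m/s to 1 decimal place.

a = μg = 0.35 × 9.8 = 3.430 m/s².
v²/(2a) = d ⇒ v = √(2 × 3.430 × 35) = √240.10 = 15.4952 m/s.

Maximum speed ≈ 15.5 m/s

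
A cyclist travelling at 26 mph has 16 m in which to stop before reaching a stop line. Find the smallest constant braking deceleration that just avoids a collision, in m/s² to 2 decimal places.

26 mph × 0.44704 = 11.6230 m/s.
v² = 2a·d ⇒ a = v²/(2d) = 11.6230² / (2 × 16.000) = 135.094 / 32.000 = 4.2217 m/s².

Required deceleration ≈ 4.22 m/s²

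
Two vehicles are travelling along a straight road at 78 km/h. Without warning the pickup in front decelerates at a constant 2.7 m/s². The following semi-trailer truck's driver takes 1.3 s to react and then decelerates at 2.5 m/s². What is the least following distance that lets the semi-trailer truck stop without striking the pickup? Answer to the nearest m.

78 km/h ÷ 3.6 = 21.6667 m/s.
Leader travels v²/(2a_L) = 469.446 / 5.400 = 86.934 m before stopping.
Follower covers v·t_r = 21.6667 × 1.3 = 28.167 m while reacting, then v²/(2a_F) = 469.446 / 5.000 = 93.889 m while braking, for a total of 28.167 + 93.889 = 122.056 m.
Since a_F ≤ a_L and the follower starts braking later, the follower is never slower than the leader, so the closest approach is when both have stopped.
Minimum gap = 122.056 − 86.934 = 35.122 m.

Minimum gap ≈ 35 m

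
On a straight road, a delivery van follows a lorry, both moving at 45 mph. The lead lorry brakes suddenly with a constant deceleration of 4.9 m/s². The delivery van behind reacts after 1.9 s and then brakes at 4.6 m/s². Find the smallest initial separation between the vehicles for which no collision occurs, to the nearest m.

45 mph × 0.44704 = 20.1168 m/s.
Leader travels v²/(2a_L) = 404.686 / 9.800 = 41.294 m before stopping.
Follower covers v·t_r = 20.1168 × 1.9 = 38.222 m while reacting, then v²/(2a_F) = 404.686 / 9.200 = 43.988 m while braking, for a total of 38.222 + 43.988 = 82.210 m.
Since a_F ≤ a_L and the follower starts braking later, the follower is never slower than the leader, so the closest approach is when both have stopped.
Minimum gap = 82.210 − 41.294 = 40.916 m.

Minimum gap ≈ 41 m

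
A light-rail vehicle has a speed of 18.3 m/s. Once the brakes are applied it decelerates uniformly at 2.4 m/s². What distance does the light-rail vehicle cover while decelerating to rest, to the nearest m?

Braking distance = v²/(2a) = 18.3000² / (2 × 2.400) = 334.890 / 4.800 = 69.769 m.

Braking distance ≈ 70 m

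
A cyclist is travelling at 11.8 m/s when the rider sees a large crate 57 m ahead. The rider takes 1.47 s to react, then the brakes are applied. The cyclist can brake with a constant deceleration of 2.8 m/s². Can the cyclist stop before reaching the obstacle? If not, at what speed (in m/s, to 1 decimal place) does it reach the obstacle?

Yes — it stops about 14.8 m short of the obstacle, so it never reaches it

Reaction distance = 11.8000 × 1.47 = 17.346 m.
Braking distance = v²/(2a) = 139.240 / 5.600 = 24.864 m.
Total stopping distance = 17.346 + 24.864 = 42.210 m, vs 57 m available — it stops with 57 − 42.210 = 14.790 m to spare.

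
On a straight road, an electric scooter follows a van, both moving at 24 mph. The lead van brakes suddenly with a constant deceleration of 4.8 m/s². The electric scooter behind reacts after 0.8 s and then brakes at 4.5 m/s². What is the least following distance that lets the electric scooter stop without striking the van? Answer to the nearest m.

24 mph × 0.44704 = 10.7290 m/s.
Leader travels v²/(2a_L) = 115.111 / 9.600 = 11.991 m before stopping.
Follower covers v·t_r = 10.7290 × 0.8 = 8.583 m while reacting, then v²/(2a_F) = 115.111 / 9.000 = 12.790 m while braking, for a total of 8.583 + 12.790 = 21.373 m.
Since a_F ≤ a_L and the follower starts braking later, the follower is never slower than the leader, so the closest approach is when both have stopped.
Minimum gap = 21.373 − 11.991 = 9.382 m.

Minimum gap ≈ 9 m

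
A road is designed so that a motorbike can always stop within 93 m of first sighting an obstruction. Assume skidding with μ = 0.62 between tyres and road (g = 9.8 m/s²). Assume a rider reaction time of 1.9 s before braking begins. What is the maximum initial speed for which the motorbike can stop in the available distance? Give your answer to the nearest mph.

Maximum speed ≈ 54 mph

a = μg = 0.62 × 9.8 = 6.076 m/s².
Stopping distance: v·t_r + v²/(2a) = 93 with t_r = 1.9 s and a = 6.076 m/s².
So v² + 23.089 v − 1130.14 = 0.
Positive root: v = −a·t_r + √((a·t_r)² + 2a·d) = −11.544 + √(133.264 + 1130.14) = 24.0004 m/s.
24.0004 m/s ÷ 0.44704 = 53.687 mph.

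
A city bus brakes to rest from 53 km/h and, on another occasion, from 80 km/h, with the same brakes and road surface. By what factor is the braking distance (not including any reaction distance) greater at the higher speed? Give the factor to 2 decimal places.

Factor ≈ 2.28

Braking distance d = v²/(2a), so with a fixed, d ∝ v².
Factor = (80/53)² = 1.5094² = 2.2783.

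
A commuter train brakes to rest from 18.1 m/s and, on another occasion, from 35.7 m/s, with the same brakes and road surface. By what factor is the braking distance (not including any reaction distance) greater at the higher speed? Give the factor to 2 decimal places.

Braking distance d = v²/(2a), so with a fixed, d ∝ v².
Factor = (35.7/18.1)² = 1.9724² = 3.8904.

Factor ≈ 3.89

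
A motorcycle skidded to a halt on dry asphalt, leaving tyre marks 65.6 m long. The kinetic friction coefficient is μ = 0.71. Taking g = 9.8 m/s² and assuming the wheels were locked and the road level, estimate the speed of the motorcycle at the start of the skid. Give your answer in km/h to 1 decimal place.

Initial speed ≈ 108.8 km/h

Deceleration a = μg = 0.71 × 9.8 = 6.958 m/s².
v = √(2a·d) = √(2 × 6.958 × 65.6) = √912.890 = 30.2141 m/s.
= 30.2141 × 3.6 = 108.771 km/h.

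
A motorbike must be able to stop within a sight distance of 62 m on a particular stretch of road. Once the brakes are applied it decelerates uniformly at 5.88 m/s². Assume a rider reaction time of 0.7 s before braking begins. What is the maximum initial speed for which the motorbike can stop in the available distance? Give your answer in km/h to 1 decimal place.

Stopping distance: v·t_r + v²/(2a) = 62 with t_r = 0.7 s and a = 5.880 m/s².
So v² + 8.232 v − 729.12 = 0.
Positive root: v = −a·t_r + √((a·t_r)² + 2a·d) = −4.116 + √(16.941 + 729.12) = 23.1981 m/s.
23.1981 m/s × 3.6 = 83.513 km/h.

Maximum speed ≈ 83.5 km/h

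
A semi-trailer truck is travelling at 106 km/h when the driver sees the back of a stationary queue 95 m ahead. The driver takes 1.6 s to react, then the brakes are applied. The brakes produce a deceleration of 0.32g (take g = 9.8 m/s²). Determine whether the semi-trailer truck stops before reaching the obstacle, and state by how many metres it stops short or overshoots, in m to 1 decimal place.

No — it overshoots by 90.3 m

106 km/h ÷ 3.6 = 29.4444 m/s.
a = 0.32 × 9.8 = 3.136 m/s².
Reaction distance = 29.4444 × 1.6 = 47.111 m.
Braking distance = v²/(2a) = 866.973 / 6.272 = 138.229 m.
Total stopping distance = 47.111 + 138.229 = 185.340 m, vs 95 m available — it cannot stop in time and overshoots by 185.340 − 95 = 90.340 m.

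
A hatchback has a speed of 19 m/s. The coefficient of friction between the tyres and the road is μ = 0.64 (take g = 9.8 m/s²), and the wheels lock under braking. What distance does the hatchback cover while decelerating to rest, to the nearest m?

Braking distance ≈ 29 m

a = μg = 0.64 × 9.8 = 6.272 m/s².
Braking distance = v²/(2a) = 19.0000² / (2 × 6.272) = 361.000 / 12.544 = 28.779 m.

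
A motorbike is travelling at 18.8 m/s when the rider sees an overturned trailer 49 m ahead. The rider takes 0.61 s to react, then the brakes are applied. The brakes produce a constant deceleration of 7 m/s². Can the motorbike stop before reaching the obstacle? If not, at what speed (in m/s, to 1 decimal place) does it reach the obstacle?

Reaction distance = 18.8000 × 0.61 = 11.468 m.
Braking distance = v²/(2a) = 353.440 / 14.000 = 25.246 m.
Total stopping distance = 11.468 + 25.246 = 36.714 m, vs 49 m available — it stops with 49 − 36.714 = 12.286 m to spare.

Yes — it stops about 12.3 m short of the obstacle, so it never reaches it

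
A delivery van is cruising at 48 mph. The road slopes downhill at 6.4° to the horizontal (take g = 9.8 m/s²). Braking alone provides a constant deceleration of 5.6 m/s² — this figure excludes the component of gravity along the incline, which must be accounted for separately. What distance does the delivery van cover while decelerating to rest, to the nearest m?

48 mph × 0.44704 = 21.4579 m/s.
Gravity along the downhill slope reduces the braking deceleration: a_eff = 5.600 − 9.8·sin 6.4° = 5.600 − 1.092 = 4.508 m/s².
Braking distance = v²/(2a) = 21.4579² / (2 × 4.508) = 460.441 / 9.016 = 51.069 m.

Braking distance ≈ 51 m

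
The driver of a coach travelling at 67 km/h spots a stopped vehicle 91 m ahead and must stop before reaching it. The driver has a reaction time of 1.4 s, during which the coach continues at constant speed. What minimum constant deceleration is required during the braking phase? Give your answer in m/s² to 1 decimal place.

Required deceleration ≈ 2.7 m/s²

67 km/h ÷ 3.6 = 18.6111 m/s.
Distance covered during reaction = 18.6111 × 1.4 = 26.056 m.
Distance available for braking: 91 − 26.056 = 64.944 m.
v² = 2a·d ⇒ a = v²/(2d) = 18.6111² / (2 × 64.944) = 346.373 / 129.888 = 2.6667 m/s².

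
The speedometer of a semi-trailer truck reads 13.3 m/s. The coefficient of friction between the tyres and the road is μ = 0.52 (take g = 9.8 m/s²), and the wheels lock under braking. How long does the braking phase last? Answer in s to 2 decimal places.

Braking time ≈ 2.61 s

a = μg = 0.52 × 9.8 = 5.096 m/s².
Braking time = v/a = 13.3000 / 5.096 = 2.610 s.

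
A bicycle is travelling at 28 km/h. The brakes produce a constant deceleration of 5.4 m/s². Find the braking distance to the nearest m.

Braking distance ≈ 6 m

28 km/h ÷ 3.6 = 7.7778 m/s.
Braking distance = v²/(2a) = 7.7778² / (2 × 5.400) = 60.494 / 10.800 = 5.601 m.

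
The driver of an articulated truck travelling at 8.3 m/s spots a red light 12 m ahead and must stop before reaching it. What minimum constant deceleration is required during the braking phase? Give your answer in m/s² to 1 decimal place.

v² = 2a·d ⇒ a = v²/(2d) = 8.3000² / (2 × 12.000) = 68.890 / 24.000 = 2.8704 m/s².

Required deceleration ≈ 2.9 m/s²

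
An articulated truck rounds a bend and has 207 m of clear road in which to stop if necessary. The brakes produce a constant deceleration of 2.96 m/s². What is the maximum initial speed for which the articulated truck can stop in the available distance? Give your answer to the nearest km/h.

v²/(2a) = d ⇒ v = √(2 × 2.960 × 207) = √1225.44 = 35.0063 m/s.
35.0063 m/s × 3.6 = 126.023 km/h.

Maximum speed ≈ 126 km/h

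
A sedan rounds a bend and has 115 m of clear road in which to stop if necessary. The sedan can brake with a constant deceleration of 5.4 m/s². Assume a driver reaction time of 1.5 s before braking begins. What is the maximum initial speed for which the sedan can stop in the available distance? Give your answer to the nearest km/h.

Stopping distance: v·t_r + v²/(2a) = 115 with t_r = 1.5 s and a = 5.400 m/s².
So v² + 16.200 v − 1242.00 = 0.
Positive root: v = −a·t_r + √((a·t_r)² + 2a·d) = −8.100 + √(65.610 + 1242.00) = 28.0609 m/s.
28.0609 m/s × 3.6 = 101.019 km/h.

Maximum speed ≈ 101 km/h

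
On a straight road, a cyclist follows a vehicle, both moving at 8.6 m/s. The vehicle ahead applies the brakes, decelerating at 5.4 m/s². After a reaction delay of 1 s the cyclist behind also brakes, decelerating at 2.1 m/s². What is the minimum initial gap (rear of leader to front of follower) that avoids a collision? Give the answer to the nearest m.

Leader travels v²/(2a_L) = 73.960 / 10.800 = 6.848 m before stopping.
Follower covers v·t_r = 8.6000 × 1 = 8.600 m while reacting, then v²/(2a_F) = 73.960 / 4.200 = 17.610 m while braking, for a total of 8.600 + 17.610 = 26.210 m.
Since a_F ≤ a_L and the follower starts braking later, the follower is never slower than the leader, so the closest approach is when both have stopped.
Minimum gap = 26.210 − 6.848 = 19.362 m.

Minimum gap ≈ 19 m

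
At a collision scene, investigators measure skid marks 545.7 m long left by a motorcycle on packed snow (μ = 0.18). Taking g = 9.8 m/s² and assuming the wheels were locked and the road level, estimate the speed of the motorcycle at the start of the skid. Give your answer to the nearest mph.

Deceleration a = μg = 0.18 × 9.8 = 1.764 m/s².
v = √(2a·d) = √(2 × 1.764 × 545.7) = √1925.230 = 43.8774 m/s.
= 43.8774 ÷ 0.44704 = 98.151 mph.

Initial speed ≈ 98 mph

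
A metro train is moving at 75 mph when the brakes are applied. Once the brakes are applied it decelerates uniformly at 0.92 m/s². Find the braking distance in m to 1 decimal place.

75 mph × 0.44704 = 33.5280 m/s.
Braking distance = v²/(2a) = 33.5280² / (2 × 0.920) = 1124.127 / 1.840 = 610.939 m.

Braking distance ≈ 610.9 m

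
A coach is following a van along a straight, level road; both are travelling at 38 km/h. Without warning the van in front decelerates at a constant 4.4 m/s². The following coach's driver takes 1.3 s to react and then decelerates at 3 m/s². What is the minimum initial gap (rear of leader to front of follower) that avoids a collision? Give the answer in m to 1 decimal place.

38 km/h ÷ 3.6 = 10.5556 m/s.
Leader travels v²/(2a_L) = 111.421 / 8.800 = 12.661 m before stopping.
Follower covers v·t_r = 10.5556 × 1.3 = 13.722 m while reacting, then v²/(2a_F) = 111.421 / 6.000 = 18.570 m while braking, for a total of 13.722 + 18.570 = 32.292 m.
Since a_F ≤ a_L and the follower starts braking later, the follower is never slower than the leader, so the closest approach is when both have stopped.
Minimum gap = 32.292 − 12.661 = 19.631 m.

Minimum gap ≈ 19.6 m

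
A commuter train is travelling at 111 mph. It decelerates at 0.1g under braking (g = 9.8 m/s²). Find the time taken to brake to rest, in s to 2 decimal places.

111 mph × 0.44704 = 49.6214 m/s.
a = 0.1 × 9.8 = 0.980 m/s².
Braking time = v/a = 49.6214 / 0.980 = 50.634 s.

Braking time ≈ 50.63 s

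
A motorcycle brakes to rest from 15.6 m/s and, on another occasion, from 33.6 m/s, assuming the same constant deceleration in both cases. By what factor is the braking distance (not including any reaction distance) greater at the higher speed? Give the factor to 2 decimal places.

Braking distance d = v²/(2a), so with a fixed, d ∝ v².
Factor = (33.6/15.6)² = 2.1538² = 4.6389.

Factor ≈ 4.64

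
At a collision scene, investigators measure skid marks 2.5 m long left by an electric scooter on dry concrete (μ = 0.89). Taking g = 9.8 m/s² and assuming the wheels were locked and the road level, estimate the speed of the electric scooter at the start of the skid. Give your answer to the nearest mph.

Initial speed ≈ 15 mph

Deceleration a = μg = 0.89 × 9.8 = 8.722 m/s².
v = √(2a·d) = √(2 × 8.722 × 2.5) = √43.610 = 6.6038 m/s.
= 6.6038 ÷ 0.44704 = 14.772 mph.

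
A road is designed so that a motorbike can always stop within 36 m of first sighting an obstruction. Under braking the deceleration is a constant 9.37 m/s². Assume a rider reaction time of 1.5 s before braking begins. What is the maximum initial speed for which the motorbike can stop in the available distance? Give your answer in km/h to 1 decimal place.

Maximum speed ≈ 55.7 km/h

Stopping distance: v·t_r + v²/(2a) = 36 with t_r = 1.5 s and a = 9.370 m/s².
So v² + 28.110 v − 674.64 = 0.
Positive root: v = −a·t_r + √((a·t_r)² + 2a·d) = −14.055 + √(197.543 + 674.64) = 15.4777 m/s.
15.4777 m/s × 3.6 = 55.720 km/h.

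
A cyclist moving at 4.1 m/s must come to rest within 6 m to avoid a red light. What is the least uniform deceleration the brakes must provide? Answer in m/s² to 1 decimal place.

v² = 2a·d ⇒ a = v²/(2d) = 4.1000² / (2 × 6.000) = 16.810 / 12.000 = 1.4008 m/s².

Required deceleration ≈ 1.4 m/s²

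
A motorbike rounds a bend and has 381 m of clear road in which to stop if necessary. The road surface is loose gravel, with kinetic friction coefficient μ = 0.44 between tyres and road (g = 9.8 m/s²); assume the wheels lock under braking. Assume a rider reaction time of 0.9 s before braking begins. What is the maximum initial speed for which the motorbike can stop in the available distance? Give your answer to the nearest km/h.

a = μg = 0.44 × 9.8 = 4.312 m/s².
Stopping distance: v·t_r + v²/(2a) = 381 with t_r = 0.9 s and a = 4.312 m/s².
So v² + 7.762 v − 3285.74 = 0.
Positive root: v = −a·t_r + √((a·t_r)² + 2a·d) = −3.881 + √(15.062 + 3285.74) = 53.5716 m/s.
53.5716 m/s × 3.6 = 192.858 km/h.

Maximum speed ≈ 193 km/h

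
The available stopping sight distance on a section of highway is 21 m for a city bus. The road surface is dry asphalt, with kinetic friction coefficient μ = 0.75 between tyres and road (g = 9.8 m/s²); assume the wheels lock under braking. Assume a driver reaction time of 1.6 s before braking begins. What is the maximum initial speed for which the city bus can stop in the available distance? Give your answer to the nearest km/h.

a = μg = 0.75 × 9.8 = 7.350 m/s².
Stopping distance: v·t_r + v²/(2a) = 21 with t_r = 1.6 s and a = 7.350 m/s².
So v² + 23.520 v − 308.70 = 0.
Positive root: v = −a·t_r + √((a·t_r)² + 2a·d) = −11.760 + √(138.298 + 308.70) = 9.3823 m/s.
9.3823 m/s × 3.6 = 33.776 km/h.

Maximum speed ≈ 34 km/h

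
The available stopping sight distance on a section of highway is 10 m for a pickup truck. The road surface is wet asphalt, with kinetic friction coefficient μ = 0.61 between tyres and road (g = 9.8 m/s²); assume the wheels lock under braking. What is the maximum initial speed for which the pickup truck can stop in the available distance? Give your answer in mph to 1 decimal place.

Maximum speed ≈ 24.5 mph

a = μg = 0.61 × 9.8 = 5.978 m/s².
v²/(2a) = d ⇒ v = √(2 × 5.978 × 10) = √119.56 = 10.9343 m/s.
10.9343 m/s ÷ 0.44704 = 24.459 mph.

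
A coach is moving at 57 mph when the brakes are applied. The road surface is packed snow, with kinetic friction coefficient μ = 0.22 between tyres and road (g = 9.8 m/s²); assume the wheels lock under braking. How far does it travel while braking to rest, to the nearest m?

Braking distance ≈ 151 m

57 mph × 0.44704 = 25.4813 m/s.
a = μg = 0.22 × 9.8 = 2.156 m/s².
Braking distance = v²/(2a) = 25.4813² / (2 × 2.156) = 649.297 / 4.312 = 150.579 m.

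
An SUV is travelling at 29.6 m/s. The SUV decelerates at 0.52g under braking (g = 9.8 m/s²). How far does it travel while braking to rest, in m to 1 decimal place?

a = 0.52 × 9.8 = 5.096 m/s².
Braking distance = v²/(2a) = 29.6000² / (2 × 5.096) = 876.160 / 10.192 = 85.965 m.

Braking distance ≈ 86.0 m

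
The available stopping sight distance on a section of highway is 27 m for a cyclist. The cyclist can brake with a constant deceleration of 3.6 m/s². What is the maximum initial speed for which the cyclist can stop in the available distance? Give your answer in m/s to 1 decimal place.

v²/(2a) = d ⇒ v = √(2 × 3.600 × 27) = √194.40 = 13.9427 m/s.

Maximum speed ≈ 13.9 m/s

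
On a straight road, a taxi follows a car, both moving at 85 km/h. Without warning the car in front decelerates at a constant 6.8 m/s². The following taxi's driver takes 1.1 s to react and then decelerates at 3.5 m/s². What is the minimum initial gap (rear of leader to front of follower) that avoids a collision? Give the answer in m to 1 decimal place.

85 km/h ÷ 3.6 = 23.6111 m/s.
Leader travels v²/(2a_L) = 557.484 / 13.600 = 40.991 m before stopping.
Follower covers v·t_r = 23.6111 × 1.1 = 25.972 m while reacting, then v²/(2a_F) = 557.484 / 7.000 = 79.641 m while braking, for a total of 25.972 + 79.641 = 105.613 m.
Since a_F ≤ a_L and the follower starts braking later, the follower is never slower than the leader, so the closest approach is when both have stopped.
Minimum gap = 105.613 − 40.991 = 64.622 m.

Minimum gap ≈ 64.6 m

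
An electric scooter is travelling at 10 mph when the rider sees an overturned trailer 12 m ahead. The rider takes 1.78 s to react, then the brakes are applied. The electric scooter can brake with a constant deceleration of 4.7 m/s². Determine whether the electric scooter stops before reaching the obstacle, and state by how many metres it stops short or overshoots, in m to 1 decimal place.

Yes — it stops 1.9 m short of the obstacle

10 mph × 0.44704 = 4.4704 m/s.
Reaction distance = 4.4704 × 1.78 = 7.957 m.
Braking distance = v²/(2a) = 19.984 / 9.400 = 2.126 m.
Total stopping distance = 7.957 + 2.126 = 10.083 m, vs 12 m available — it stops with 12 − 10.083 = 1.917 m to spare.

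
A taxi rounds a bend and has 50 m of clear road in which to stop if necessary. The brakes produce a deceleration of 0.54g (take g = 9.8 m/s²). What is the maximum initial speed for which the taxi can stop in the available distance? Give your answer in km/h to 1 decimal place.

Maximum speed ≈ 82.8 km/h

a = 0.54 × 9.8 = 5.292 m/s².
v²/(2a) = d ⇒ v = √(2 × 5.292 × 50) = √529.20 = 23.0043 m/s.
23.0043 m/s × 3.6 = 82.815 km/h.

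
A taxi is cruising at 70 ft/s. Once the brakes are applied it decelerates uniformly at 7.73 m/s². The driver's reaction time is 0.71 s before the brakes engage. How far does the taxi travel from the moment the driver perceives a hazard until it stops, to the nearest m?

Total stopping distance ≈ 45 m

70 ft/s × 0.3048 = 21.3360 m/s.
Reaction distance = v·t_r = 21.3360 × 0.71 = 15.149 m.
Braking distance = v²/(2a) = 21.3360² / (2 × 7.730) = 455.225 / 15.460 = 29.445 m.
Total = 15.149 + 29.445 = 44.594 m.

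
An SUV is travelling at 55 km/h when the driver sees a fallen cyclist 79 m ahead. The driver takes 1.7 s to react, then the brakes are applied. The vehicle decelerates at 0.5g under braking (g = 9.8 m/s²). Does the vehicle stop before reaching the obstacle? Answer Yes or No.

Yes

55 km/h ÷ 3.6 = 15.2778 m/s.
a = 0.5 × 9.8 = 4.900 m/s².
Reaction distance = 15.2778 × 1.7 = 25.972 m.
Braking distance = v²/(2a) = 233.411 / 9.800 = 23.817 m.
Total stopping distance = 25.972 + 23.817 = 49.789 m, vs 79 m available — it stops with 79 − 49.789 = 29.211 m to spare.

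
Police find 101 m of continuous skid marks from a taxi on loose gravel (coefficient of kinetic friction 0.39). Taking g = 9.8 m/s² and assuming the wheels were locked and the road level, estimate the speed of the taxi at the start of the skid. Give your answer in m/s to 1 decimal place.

Initial speed ≈ 27.8 m/s

Deceleration a = μg = 0.39 × 9.8 = 3.822 m/s².
v = √(2a·d) = √(2 × 3.822 × 101) = √772.044 = 27.7857 m/s.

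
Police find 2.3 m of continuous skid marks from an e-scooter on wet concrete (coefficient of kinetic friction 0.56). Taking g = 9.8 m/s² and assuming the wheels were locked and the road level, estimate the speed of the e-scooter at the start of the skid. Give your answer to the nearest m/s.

Deceleration a = μg = 0.56 × 9.8 = 5.488 m/s².
v = √(2a·d) = √(2 × 5.488 × 2.3) = √25.245 = 5.0244 m/s.

Initial speed ≈ 5 m/s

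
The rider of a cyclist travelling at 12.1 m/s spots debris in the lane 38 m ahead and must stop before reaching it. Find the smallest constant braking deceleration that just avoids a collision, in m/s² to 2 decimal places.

v² = 2a·d ⇒ a = v²/(2d) = 12.1000² / (2 × 38.000) = 146.410 / 76.000 = 1.9264 m/s².

Required deceleration ≈ 1.93 m/s²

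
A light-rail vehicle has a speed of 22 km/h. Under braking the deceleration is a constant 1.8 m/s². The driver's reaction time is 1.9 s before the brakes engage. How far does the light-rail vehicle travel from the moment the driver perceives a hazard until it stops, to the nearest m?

Total stopping distance ≈ 22 m

22 km/h ÷ 3.6 = 6.1111 m/s.
Reaction distance = v·t_r = 6.1111 × 1.9 = 11.611 m.
Braking distance = v²/(2a) = 6.1111² / (2 × 1.800) = 37.346 / 3.600 = 10.374 m.
Total = 11.611 + 10.374 = 21.985 m.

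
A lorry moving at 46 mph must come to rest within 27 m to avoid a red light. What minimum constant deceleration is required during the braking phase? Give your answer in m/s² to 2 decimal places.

46 mph × 0.44704 = 20.5638 m/s.
v² = 2a·d ⇒ a = v²/(2d) = 20.5638² / (2 × 27.000) = 422.870 / 54.000 = 7.8309 m/s².

Required deceleration ≈ 7.83 m/s²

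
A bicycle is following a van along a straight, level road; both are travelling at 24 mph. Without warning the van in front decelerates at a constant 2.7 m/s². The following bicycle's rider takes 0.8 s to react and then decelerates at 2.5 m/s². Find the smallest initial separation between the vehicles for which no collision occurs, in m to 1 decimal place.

Minimum gap ≈ 10.3 m

24 mph × 0.44704 = 10.7290 m/s.
Leader travels v²/(2a_L) = 115.111 / 5.400 = 21.317 m before stopping.
Follower covers v·t_r = 10.7290 × 0.8 = 8.583 m while reacting, then v²/(2a_F) = 115.111 / 5.000 = 23.022 m while braking, for a total of 8.583 + 23.022 = 31.605 m.
Since a_F ≤ a_L and the follower starts braking later, the follower is never slower than the leader, so the closest approach is when both have stopped.
Minimum gap = 31.605 − 21.317 = 10.288 m.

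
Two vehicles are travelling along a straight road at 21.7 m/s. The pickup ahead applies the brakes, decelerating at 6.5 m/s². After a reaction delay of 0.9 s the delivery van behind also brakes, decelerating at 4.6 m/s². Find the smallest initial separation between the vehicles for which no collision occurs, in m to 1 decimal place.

Minimum gap ≈ 34.5 m

Leader travels v²/(2a_L) = 470.890 / 13.000 = 36.222 m before stopping.
Follower covers v·t_r = 21.7000 × 0.9 = 19.530 m while reacting, then v²/(2a_F) = 470.890 / 9.200 = 51.184 m while braking, for a total of 19.530 + 51.184 = 70.714 m.
Since a_F ≤ a_L and the follower starts braking later, the follower is never slower than the leader, so the closest approach is when both have stopped.
Minimum gap = 70.714 − 36.222 = 34.492 m.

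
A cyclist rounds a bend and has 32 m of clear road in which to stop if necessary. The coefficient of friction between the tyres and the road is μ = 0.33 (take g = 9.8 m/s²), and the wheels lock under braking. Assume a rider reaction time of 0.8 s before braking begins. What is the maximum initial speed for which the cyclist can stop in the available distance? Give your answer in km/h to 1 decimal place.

Maximum speed ≈ 43.3 km/h

a = μg = 0.33 × 9.8 = 3.234 m/s².
Stopping distance: v·t_r + v²/(2a) = 32 with t_r = 0.8 s and a = 3.234 m/s².
So v² + 5.174 v − 206.98 = 0.
Positive root: v = −a·t_r + √((a·t_r)² + 2a·d) = −2.587 + √(6.693 + 206.98) = 12.0306 m/s.
12.0306 m/s × 3.6 = 43.310 km/h.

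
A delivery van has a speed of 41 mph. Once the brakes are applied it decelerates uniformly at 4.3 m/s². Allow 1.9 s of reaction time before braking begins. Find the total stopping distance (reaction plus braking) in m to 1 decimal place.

41 mph × 0.44704 = 18.3286 m/s.
Reaction distance = v·t_r = 18.3286 × 1.9 = 34.824 m.
Braking distance = v²/(2a) = 18.3286² / (2 × 4.300) = 335.938 / 8.600 = 39.063 m.
Total = 34.824 + 39.063 = 73.887 m.

Total stopping distance ≈ 73.9 m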